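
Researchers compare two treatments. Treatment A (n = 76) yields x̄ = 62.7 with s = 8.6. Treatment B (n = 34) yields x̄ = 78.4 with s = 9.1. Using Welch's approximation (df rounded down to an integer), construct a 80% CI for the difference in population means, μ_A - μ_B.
(-18.09, -13.31)

Difference: x̄₁ - x̄₂ = -15.70
SE = √(s₁²/n₁ + s₂²/n₂) = √(8.6²/76 + 9.1²/34) = 1.8463
df = 60.40 → 60 (Welch–Satterthwaite, rounded down)
t* = 1.296

CI: -15.70 ± 1.296 · 1.8463 = -15.70 ± 2.39 = (-18.09, -13.31)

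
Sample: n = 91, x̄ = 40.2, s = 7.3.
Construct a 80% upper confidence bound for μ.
μ ≤ 40.85

Upper bound (one-sided):
t* = 0.846 (one-sided for 80%)
Upper bound = x̄ + t* · s/√n = 40.2 + 0.846 · 7.3/√91 = 40.85

We are 80% confident that μ ≤ 40.85.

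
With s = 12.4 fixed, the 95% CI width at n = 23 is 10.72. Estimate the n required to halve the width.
n ≈ 92

CI width ∝ 1/√n
To reduce width by factor 2, need √n to grow by 2 → need 2² = 4 times as many samples.

Current: n = 23, width = 10.72
New: n = 92, width ≈ 5.13

Width reduced by factor of 10.72/5.13 = 2.09.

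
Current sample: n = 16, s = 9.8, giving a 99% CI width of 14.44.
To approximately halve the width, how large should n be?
n ≈ 64

CI width ∝ 1/√n
To reduce width by factor 2, need √n to grow by 2 → need 2² = 4 times as many samples.

Current: n = 16, width = 14.44
New: n = 64, width ≈ 6.51

Width reduced by factor of 14.44/6.51 = 2.22.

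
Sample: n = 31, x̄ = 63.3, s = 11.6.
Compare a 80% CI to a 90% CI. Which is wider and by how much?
90% CI is wider by 1.61

df = 30
80% CI: t* = 1.310, (60.57, 66.03), width = 2 · t* · s/√n = 5.46
90% CI: t* = 1.697, (59.76, 66.84), width = 2 · t* · s/√n = 7.07

The 90% CI is wider by 7.07 - 5.46 = 1.61.
Higher confidence requires a wider interval.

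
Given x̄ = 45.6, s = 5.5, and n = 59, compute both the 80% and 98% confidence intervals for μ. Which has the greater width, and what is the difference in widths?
98% CI is wider by 1.57

df = 58
80% CI: t* = 1.296, (44.67, 46.53), width = 2 · t* · s/√n = 1.86
98% CI: t* = 2.392, (43.89, 47.31), width = 2 · t* · s/√n = 3.43

The 98% CI is wider by 3.43 - 1.86 = 1.57.
Higher confidence requires a wider interval.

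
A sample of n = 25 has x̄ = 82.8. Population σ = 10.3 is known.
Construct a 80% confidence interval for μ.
(80.16, 85.44)

z-interval (σ known):
z* = 1.282 for 80% confidence

Margin of error = z* · σ/√n = 1.282 · 10.3/√25 = 2.64

CI: (82.8 - 2.64, 82.8 + 2.64) = (80.16, 85.44)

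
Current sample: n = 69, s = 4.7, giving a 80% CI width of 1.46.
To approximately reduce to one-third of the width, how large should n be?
n ≈ 621

CI width ∝ 1/√n
To reduce width by factor 3, need √n to grow by 3 → need 3² = 9 times as many samples.

Current: n = 69, width = 1.46
New: n = 621, width ≈ 0.48

Width reduced by factor of 1.46/0.48 = 3.04.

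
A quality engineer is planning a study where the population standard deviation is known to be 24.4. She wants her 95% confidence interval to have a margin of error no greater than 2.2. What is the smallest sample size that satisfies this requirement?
n ≥ 473

For margin E ≤ 2.2:
n ≥ (z* · σ / E)²
n ≥ (1.960 · 24.4 / 2.2)²
n ≥ 472.55

Minimum n = 473 (rounding up)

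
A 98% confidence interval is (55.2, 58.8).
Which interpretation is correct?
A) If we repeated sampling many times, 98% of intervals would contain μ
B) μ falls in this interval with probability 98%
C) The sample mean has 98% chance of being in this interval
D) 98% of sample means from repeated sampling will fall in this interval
A

A) Correct — this is the frequentist long-run coverage interpretation.
B) Wrong — μ is fixed; the randomness lives in the interval, not in μ.
C) Wrong — x̄ is observed and sits in the interval by construction.
D) Wrong — coverage applies to intervals containing μ, not to future x̄ values.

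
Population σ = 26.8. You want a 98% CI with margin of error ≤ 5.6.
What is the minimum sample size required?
n ≥ 124

For margin E ≤ 5.6:
n ≥ (z* · σ / E)²
n ≥ (2.326 · 26.8 / 5.6)²
n ≥ 123.91

Minimum n = 124 (rounding up)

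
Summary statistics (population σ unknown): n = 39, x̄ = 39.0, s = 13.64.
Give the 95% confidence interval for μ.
(34.58, 43.42)

t-interval (σ unknown):
df = n - 1 = 38
t* = 2.024 for 95% confidence

Margin of error = t* · s/√n = 2.024 · 13.64/√39 = 4.42

CI: (34.58, 43.42)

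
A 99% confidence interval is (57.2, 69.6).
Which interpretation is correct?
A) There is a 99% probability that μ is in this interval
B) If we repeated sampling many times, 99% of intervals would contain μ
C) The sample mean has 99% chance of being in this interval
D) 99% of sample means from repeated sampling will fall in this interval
B

A) Wrong — μ is fixed; the randomness lives in the interval, not in μ.
B) Correct — this is the frequentist long-run coverage interpretation.
C) Wrong — x̄ is observed and sits in the interval by construction.
D) Wrong — coverage applies to intervals containing μ, not to future x̄ values.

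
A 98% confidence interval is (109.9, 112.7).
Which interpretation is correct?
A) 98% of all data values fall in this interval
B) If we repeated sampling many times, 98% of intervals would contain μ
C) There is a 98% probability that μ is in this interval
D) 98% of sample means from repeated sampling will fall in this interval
B

A) Wrong — a CI is about the parameter μ, not individual data values.
B) Correct — this is the frequentist long-run coverage interpretation.
C) Wrong — μ is fixed; the randomness lives in the interval, not in μ.
D) Wrong — coverage applies to intervals containing μ, not to future x̄ values.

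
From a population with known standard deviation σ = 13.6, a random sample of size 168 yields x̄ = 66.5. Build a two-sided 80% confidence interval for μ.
(65.15, 67.85)

z-interval (σ known):
z* = 1.282 for 80% confidence

Margin of error = z* · σ/√n = 1.282 · 13.6/√168 = 1.35

CI: (66.5 - 1.35, 66.5 + 1.35) = (65.15, 67.85)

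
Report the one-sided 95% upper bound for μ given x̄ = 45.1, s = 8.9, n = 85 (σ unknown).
μ ≤ 46.71

Upper bound (one-sided):
t* = 1.663 (one-sided for 95%)
Upper bound = x̄ + t* · s/√n = 45.1 + 1.663 · 8.9/√85 = 46.71

We are 95% confident that μ ≤ 46.71.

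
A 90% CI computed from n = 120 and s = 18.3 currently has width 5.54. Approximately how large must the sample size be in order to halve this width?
n ≈ 480

CI width ∝ 1/√n
To reduce width by factor 2, need √n to grow by 2 → need 2² = 4 times as many samples.

Current: n = 120, width = 5.54
New: n = 480, width ≈ 2.75

Width reduced by factor of 5.54/2.75 = 2.01.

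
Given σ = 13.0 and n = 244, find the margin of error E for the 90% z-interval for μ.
Margin of error = 1.37

Margin of error = z* · σ/√n
= 1.645 · 13.0/√244
= 1.645 · 13.0/15.6205
= 1.37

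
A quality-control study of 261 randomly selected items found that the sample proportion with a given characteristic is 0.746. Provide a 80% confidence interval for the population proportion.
(0.711, 0.781)

Proportion CI:
SE = √(p̂(1-p̂)/n) = √(0.746 · 0.254 / 261) = 0.02694

z* = 1.282
Margin = z* · SE = 1.282 · 0.02694 = 0.0345

CI: 0.746 ± 0.0345 = (0.711, 0.781)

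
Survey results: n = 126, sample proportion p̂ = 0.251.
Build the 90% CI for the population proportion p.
(0.187, 0.315)

Proportion CI:
SE = √(p̂(1-p̂)/n) = √(0.251 · 0.749 / 126) = 0.03863

z* = 1.645
Margin = z* · SE = 1.645 · 0.03863 = 0.0635

CI: 0.251 ± 0.0635 = (0.187, 0.315)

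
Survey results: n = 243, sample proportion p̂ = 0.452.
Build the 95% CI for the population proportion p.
(0.389, 0.515)

Proportion CI:
SE = √(p̂(1-p̂)/n) = √(0.452 · 0.548 / 243) = 0.03193

z* = 1.960
Margin = z* · SE = 1.960 · 0.03193 = 0.0626

CI: 0.452 ± 0.0626 = (0.389, 0.515)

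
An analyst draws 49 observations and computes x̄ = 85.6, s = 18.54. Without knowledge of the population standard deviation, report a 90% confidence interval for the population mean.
(81.16, 90.04)

t-interval (σ unknown):
df = n - 1 = 48
t* = 1.677 for 90% confidence

Margin of error = t* · s/√n = 1.677 · 18.54/√49 = 4.44

CI: (81.16, 90.04)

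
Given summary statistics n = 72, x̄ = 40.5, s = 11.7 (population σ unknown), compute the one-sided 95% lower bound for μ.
μ ≥ 38.20

Lower bound (one-sided):
t* = 1.667 (one-sided for 95%)
Lower bound = x̄ - t* · s/√n = 40.5 - 1.667 · 11.7/√72 = 38.20

We are 95% confident that μ ≥ 38.20.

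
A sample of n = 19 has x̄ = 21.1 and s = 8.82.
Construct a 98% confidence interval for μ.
(15.94, 26.26)

t-interval (σ unknown):
df = n - 1 = 18
t* = 2.552 for 98% confidence

Margin of error = t* · s/√n = 2.552 · 8.82/√19 = 5.16

CI: (15.94, 26.26)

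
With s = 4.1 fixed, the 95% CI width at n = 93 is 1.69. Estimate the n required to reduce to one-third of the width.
n ≈ 837

CI width ∝ 1/√n
To reduce width by factor 3, need √n to grow by 3 → need 3² = 9 times as many samples.

Current: n = 93, width = 1.69
New: n = 837, width ≈ 0.56

Width reduced by factor of 1.69/0.56 = 3.02.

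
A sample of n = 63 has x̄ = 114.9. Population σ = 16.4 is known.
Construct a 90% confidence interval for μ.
(111.50, 118.30)

z-interval (σ known):
z* = 1.645 for 90% confidence

Margin of error = z* · σ/√n = 1.645 · 16.4/√63 = 3.40

CI: (114.9 - 3.40, 114.9 + 3.40) = (111.50, 118.30)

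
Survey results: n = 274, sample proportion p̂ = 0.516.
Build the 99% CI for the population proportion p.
(0.438, 0.594)

Proportion CI:
SE = √(p̂(1-p̂)/n) = √(0.516 · 0.484 / 274) = 0.03019

z* = 2.576
Margin = z* · SE = 2.576 · 0.03019 = 0.0778

CI: 0.516 ± 0.0778 = (0.438, 0.594)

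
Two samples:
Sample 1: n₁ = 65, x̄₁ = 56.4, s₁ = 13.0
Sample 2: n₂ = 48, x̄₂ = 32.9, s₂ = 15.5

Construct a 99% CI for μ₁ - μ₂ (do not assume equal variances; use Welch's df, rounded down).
(16.24, 30.76)

Difference: x̄₁ - x̄₂ = 23.50
SE = √(s₁²/n₁ + s₂²/n₂) = √(13.0²/65 + 15.5²/48) = 2.7578
df = 90.56 → 90 (Welch–Satterthwaite, rounded down)
t* = 2.632

CI: 23.50 ± 2.632 · 2.7578 = 23.50 ± 7.26 = (16.24, 30.76)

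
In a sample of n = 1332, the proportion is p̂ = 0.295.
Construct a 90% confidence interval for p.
(0.274, 0.316)

Proportion CI:
SE = √(p̂(1-p̂)/n) = √(0.295 · 0.705 / 1332) = 0.01250

z* = 1.645
Margin = z* · SE = 1.645 · 0.01250 = 0.0206

CI: 0.295 ± 0.0206 = (0.274, 0.316)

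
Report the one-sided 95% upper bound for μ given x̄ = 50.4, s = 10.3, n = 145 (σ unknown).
μ ≤ 51.82

Upper bound (one-sided):
t* = 1.656 (one-sided for 95%)
Upper bound = x̄ + t* · s/√n = 50.4 + 1.656 · 10.3/√145 = 51.82

We are 95% confident that μ ≤ 51.82.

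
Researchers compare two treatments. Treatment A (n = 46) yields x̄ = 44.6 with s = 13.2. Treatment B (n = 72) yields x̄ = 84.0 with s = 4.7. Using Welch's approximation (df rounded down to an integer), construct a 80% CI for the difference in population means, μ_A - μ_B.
(-42.03, -36.77)

Difference: x̄₁ - x̄₂ = -39.40
SE = √(s₁²/n₁ + s₂²/n₂) = √(13.2²/46 + 4.7²/72) = 2.0235
df = 52.37 → 52 (Welch–Satterthwaite, rounded down)
t* = 1.298

CI: -39.40 ± 1.298 · 2.0235 = -39.40 ± 2.63 = (-42.03, -36.77)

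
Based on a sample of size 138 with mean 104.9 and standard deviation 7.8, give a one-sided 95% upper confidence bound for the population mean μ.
μ ≤ 106.00

Upper bound (one-sided):
t* = 1.656 (one-sided for 95%)
Upper bound = x̄ + t* · s/√n = 104.9 + 1.656 · 7.8/√138 = 106.00

We are 95% confident that μ ≤ 106.00.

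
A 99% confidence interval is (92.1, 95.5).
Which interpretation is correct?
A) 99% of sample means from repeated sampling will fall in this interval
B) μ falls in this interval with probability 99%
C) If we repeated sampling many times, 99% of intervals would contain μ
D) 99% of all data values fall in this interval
C

A) Wrong — coverage applies to intervals containing μ, not to future x̄ values.
B) Wrong — μ is fixed; the randomness lives in the interval, not in μ.
C) Correct — this is the frequentist long-run coverage interpretation.
D) Wrong — a CI is about the parameter μ, not individual data values.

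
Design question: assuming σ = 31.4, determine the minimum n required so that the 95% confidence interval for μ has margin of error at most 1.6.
n ≥ 1480

For margin E ≤ 1.6:
n ≥ (z* · σ / E)²
n ≥ (1.960 · 31.4 / 1.6)²
n ≥ 1479.56

Minimum n = 1480 (rounding up)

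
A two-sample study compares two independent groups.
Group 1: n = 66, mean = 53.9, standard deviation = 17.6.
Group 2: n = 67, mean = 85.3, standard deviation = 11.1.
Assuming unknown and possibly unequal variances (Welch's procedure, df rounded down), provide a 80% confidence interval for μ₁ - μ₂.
(-34.69, -28.11)

Difference: x̄₁ - x̄₂ = -31.40
SE = √(s₁²/n₁ + s₂²/n₂) = √(17.6²/66 + 11.1²/67) = 2.5558
df = 109.38 → 109 (Welch–Satterthwaite, rounded down)
t* = 1.289

CI: -31.40 ± 1.289 · 2.5558 = -31.40 ± 3.29 = (-34.69, -28.11)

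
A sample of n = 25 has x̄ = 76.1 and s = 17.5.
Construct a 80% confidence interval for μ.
(71.49, 80.71)

t-interval (σ unknown):
df = n - 1 = 24
t* = 1.318 for 80% confidence

Margin of error = t* · s/√n = 1.318 · 17.5/√25 = 4.61

CI: (71.49, 80.71)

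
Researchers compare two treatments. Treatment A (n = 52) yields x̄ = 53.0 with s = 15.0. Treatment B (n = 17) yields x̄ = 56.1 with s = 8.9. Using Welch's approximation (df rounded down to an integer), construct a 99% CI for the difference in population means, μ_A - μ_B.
(-11.15, 4.95)

Difference: x̄₁ - x̄₂ = -3.10
SE = √(s₁²/n₁ + s₂²/n₂) = √(15.0²/52 + 8.9²/17) = 2.9977
df = 46.84 → 46 (Welch–Satterthwaite, rounded down)
t* = 2.687

CI: -3.10 ± 2.687 · 2.9977 = -3.10 ± 8.05 = (-11.15, 4.95)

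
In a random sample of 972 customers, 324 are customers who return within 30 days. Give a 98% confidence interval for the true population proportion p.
(0.298, 0.369)

Proportion CI:
p̂ = 324/972 = 0.33333
SE = √(p̂(1-p̂)/n) = √(0.33333 · 0.66667 / 972) = 0.01512

z* = 2.326
Margin = z* · SE = 2.326 · 0.01512 = 0.0352

CI: 0.33333 ± 0.0352 = (0.298, 0.369)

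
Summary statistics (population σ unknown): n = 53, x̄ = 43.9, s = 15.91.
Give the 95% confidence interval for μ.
(39.51, 48.29)

t-interval (σ unknown):
df = n - 1 = 52
t* = 2.007 for 95% confidence

Margin of error = t* · s/√n = 2.007 · 15.91/√53 = 4.39

CI: (39.51, 48.29)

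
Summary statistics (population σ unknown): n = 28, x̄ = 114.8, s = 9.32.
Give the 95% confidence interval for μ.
(111.19, 118.41)

t-interval (σ unknown):
df = n - 1 = 27
t* = 2.052 for 95% confidence

Margin of error = t* · s/√n = 2.052 · 9.32/√28 = 3.61

CI: (111.19, 118.41)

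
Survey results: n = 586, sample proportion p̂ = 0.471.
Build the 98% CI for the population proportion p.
(0.423, 0.519)

Proportion CI:
SE = √(p̂(1-p̂)/n) = √(0.471 · 0.529 / 586) = 0.02062

z* = 2.326
Margin = z* · SE = 2.326 · 0.02062 = 0.0480

CI: 0.471 ± 0.0480 = (0.423, 0.519)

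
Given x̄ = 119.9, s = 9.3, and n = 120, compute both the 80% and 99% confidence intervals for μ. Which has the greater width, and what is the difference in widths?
99% CI is wider by 2.26

df = 119
80% CI: t* = 1.289, (118.81, 120.99), width = 2 · t* · s/√n = 2.19
99% CI: t* = 2.618, (117.68, 122.12), width = 2 · t* · s/√n = 4.45

The 99% CI is wider by 4.45 - 2.19 = 2.26.
Higher confidence requires a wider interval.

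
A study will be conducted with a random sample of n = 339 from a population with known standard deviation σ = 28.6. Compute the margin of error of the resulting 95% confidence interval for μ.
Margin of error = 3.04

Margin of error = z* · σ/√n
= 1.960 · 28.6/√339
= 1.960 · 28.6/18.4120
= 3.04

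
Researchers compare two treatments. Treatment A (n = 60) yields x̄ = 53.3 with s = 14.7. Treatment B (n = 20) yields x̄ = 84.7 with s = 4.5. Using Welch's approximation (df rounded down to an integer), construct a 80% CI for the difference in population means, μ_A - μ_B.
(-34.18, -28.62)

Difference: x̄₁ - x̄₂ = -31.40
SE = √(s₁²/n₁ + s₂²/n₂) = √(14.7²/60 + 4.5²/20) = 2.1480
df = 77.75 → 77 (Welch–Satterthwaite, rounded down)
t* = 1.293

CI: -31.40 ± 1.293 · 2.1480 = -31.40 ± 2.78 = (-34.18, -28.62)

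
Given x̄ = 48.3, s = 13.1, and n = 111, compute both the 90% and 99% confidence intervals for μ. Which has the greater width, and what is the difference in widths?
99% CI is wider by 2.39

df = 110
90% CI: t* = 1.659, (46.24, 50.36), width = 2 · t* · s/√n = 4.13
99% CI: t* = 2.621, (45.04, 51.56), width = 2 · t* · s/√n = 6.52

The 99% CI is wider by 6.52 - 4.13 = 2.39.
Higher confidence requires a wider interval.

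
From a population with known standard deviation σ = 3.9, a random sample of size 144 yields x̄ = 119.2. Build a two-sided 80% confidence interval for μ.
(118.78, 119.62)

z-interval (σ known):
z* = 1.282 for 80% confidence

Margin of error = z* · σ/√n = 1.282 · 3.9/√144 = 0.42

CI: (119.2 - 0.42, 119.2 + 0.42) = (118.78, 119.62)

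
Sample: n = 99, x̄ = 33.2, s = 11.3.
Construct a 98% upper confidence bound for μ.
μ ≤ 35.56

Upper bound (one-sided):
t* = 2.081 (one-sided for 98%)
Upper bound = x̄ + t* · s/√n = 33.2 + 2.081 · 11.3/√99 = 35.56

We are 98% confident that μ ≤ 35.56.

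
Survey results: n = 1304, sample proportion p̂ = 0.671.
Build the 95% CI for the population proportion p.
(0.645, 0.697)

Proportion CI:
SE = √(p̂(1-p̂)/n) = √(0.671 · 0.329 / 1304) = 0.01301

z* = 1.960
Margin = z* · SE = 1.960 · 0.01301 = 0.0255

CI: 0.671 ± 0.0255 = (0.645, 0.697)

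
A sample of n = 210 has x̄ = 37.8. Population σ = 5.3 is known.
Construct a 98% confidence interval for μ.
(36.95, 38.65)

z-interval (σ known):
z* = 2.326 for 98% confidence

Margin of error = z* · σ/√n = 2.326 · 5.3/√210 = 0.85

CI: (37.8 - 0.85, 37.8 + 0.85) = (36.95, 38.65)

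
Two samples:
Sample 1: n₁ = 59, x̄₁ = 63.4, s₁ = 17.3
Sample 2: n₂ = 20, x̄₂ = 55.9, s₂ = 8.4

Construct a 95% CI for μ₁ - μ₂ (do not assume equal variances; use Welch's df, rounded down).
(1.65, 13.35)

Difference: x̄₁ - x̄₂ = 7.50
SE = √(s₁²/n₁ + s₂²/n₂) = √(17.3²/59 + 8.4²/20) = 2.9327
df = 67.32 → 67 (Welch–Satterthwaite, rounded down)
t* = 1.996

CI: 7.50 ± 1.996 · 2.9327 = 7.50 ± 5.85 = (1.65, 13.35)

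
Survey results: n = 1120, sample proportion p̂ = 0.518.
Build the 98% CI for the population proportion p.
(0.483, 0.553)

Proportion CI:
SE = √(p̂(1-p̂)/n) = √(0.518 · 0.482 / 1120) = 0.01493

z* = 2.326
Margin = z* · SE = 2.326 · 0.01493 = 0.0347

CI: 0.518 ± 0.0347 = (0.483, 0.553)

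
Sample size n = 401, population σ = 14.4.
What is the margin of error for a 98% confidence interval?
Margin of error = 1.67

Margin of error = z* · σ/√n
= 2.326 · 14.4/√401
= 2.326 · 14.4/20.0250
= 1.67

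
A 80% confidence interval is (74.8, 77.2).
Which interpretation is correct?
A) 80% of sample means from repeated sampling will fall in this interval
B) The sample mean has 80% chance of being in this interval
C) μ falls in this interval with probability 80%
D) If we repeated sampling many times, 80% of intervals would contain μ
D

A) Wrong — coverage applies to intervals containing μ, not to future x̄ values.
B) Wrong — x̄ is observed and sits in the interval by construction.
C) Wrong — μ is fixed; the randomness lives in the interval, not in μ.
D) Correct — this is the frequentist long-run coverage interpretation.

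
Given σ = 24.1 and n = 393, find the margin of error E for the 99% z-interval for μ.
Margin of error = 3.13

Margin of error = z* · σ/√n
= 2.576 · 24.1/√393
= 2.576 · 24.1/19.8242
= 3.13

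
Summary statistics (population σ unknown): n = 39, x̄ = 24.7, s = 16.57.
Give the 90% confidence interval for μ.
(20.23, 29.17)

t-interval (σ unknown):
df = n - 1 = 38
t* = 1.686 for 90% confidence

Margin of error = t* · s/√n = 1.686 · 16.57/√39 = 4.47

CI: (20.23, 29.17)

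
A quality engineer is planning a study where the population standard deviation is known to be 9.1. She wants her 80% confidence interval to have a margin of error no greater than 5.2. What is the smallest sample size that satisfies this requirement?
n ≥ 6

For margin E ≤ 5.2:
n ≥ (z* · σ / E)²
n ≥ (1.282 · 9.1 / 5.2)²
n ≥ 5.03

Minimum n = 6 (rounding up)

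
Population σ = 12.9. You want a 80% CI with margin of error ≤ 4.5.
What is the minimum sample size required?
n ≥ 14

For margin E ≤ 4.5:
n ≥ (z* · σ / E)²
n ≥ (1.282 · 12.9 / 4.5)²
n ≥ 13.51

Minimum n = 14 (rounding up)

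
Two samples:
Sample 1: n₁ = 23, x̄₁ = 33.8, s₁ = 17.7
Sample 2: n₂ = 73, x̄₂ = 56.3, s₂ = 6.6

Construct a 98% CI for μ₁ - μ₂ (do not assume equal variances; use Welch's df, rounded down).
(-31.93, -13.07)

Difference: x̄₁ - x̄₂ = -22.50
SE = √(s₁²/n₁ + s₂²/n₂) = √(17.7²/23 + 6.6²/73) = 3.7707
df = 23.96 → 23 (Welch–Satterthwaite, rounded down)
t* = 2.500

CI: -22.50 ± 2.500 · 3.7707 = -22.50 ± 9.43 = (-31.93, -13.07)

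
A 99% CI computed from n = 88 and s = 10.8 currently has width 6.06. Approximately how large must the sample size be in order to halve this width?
n ≈ 352

CI width ∝ 1/√n
To reduce width by factor 2, need √n to grow by 2 → need 2² = 4 times as many samples.

Current: n = 88, width = 6.06
New: n = 352, width ≈ 2.98

Width reduced by factor of 6.06/2.98 = 2.03.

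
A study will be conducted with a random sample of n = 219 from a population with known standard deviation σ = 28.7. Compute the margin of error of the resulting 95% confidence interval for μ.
Margin of error = 3.80

Margin of error = z* · σ/√n
= 1.960 · 28.7/√219
= 1.960 · 28.7/14.7986
= 3.80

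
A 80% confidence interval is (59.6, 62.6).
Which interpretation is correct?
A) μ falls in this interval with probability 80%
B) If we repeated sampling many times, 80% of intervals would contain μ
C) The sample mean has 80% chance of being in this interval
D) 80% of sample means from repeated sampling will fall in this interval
B

A) Wrong — μ is fixed; the randomness lives in the interval, not in μ.
B) Correct — this is the frequentist long-run coverage interpretation.
C) Wrong — x̄ is observed and sits in the interval by construction.
D) Wrong — coverage applies to intervals containing μ, not to future x̄ values.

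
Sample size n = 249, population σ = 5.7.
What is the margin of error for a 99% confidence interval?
Margin of error = 0.93

Margin of error = z* · σ/√n
= 2.576 · 5.7/√249
= 2.576 · 5.7/15.7797
= 0.93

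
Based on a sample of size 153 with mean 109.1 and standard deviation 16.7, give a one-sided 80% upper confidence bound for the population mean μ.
μ ≤ 110.24

Upper bound (one-sided):
t* = 0.844 (one-sided for 80%)
Upper bound = x̄ + t* · s/√n = 109.1 + 0.844 · 16.7/√153 = 110.24

We are 80% confident that μ ≤ 110.24.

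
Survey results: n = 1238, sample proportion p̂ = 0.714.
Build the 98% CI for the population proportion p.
(0.684, 0.744)

Proportion CI:
SE = √(p̂(1-p̂)/n) = √(0.714 · 0.286 / 1238) = 0.01284

z* = 2.326
Margin = z* · SE = 2.326 · 0.01284 = 0.0299

CI: 0.714 ± 0.0299 = (0.684, 0.744)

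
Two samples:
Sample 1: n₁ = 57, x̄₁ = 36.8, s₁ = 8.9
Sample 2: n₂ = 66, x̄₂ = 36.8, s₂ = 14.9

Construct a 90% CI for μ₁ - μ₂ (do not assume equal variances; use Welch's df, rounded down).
(-3.62, 3.62)

Difference: x̄₁ - x̄₂ = 0.00
SE = √(s₁²/n₁ + s₂²/n₂) = √(8.9²/57 + 14.9²/66) = 2.1802
df = 108.34 → 108 (Welch–Satterthwaite, rounded down)
t* = 1.659

CI: 0.00 ± 1.659 · 2.1802 = 0.00 ± 3.62 = (-3.62, 3.62)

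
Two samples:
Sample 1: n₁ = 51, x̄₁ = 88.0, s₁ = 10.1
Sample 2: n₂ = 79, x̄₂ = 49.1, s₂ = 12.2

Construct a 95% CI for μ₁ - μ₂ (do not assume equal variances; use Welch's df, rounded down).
(35.00, 42.80)

Difference: x̄₁ - x̄₂ = 38.90
SE = √(s₁²/n₁ + s₂²/n₂) = √(10.1²/51 + 12.2²/79) = 1.9708
df = 120.20 → 120 (Welch–Satterthwaite, rounded down)
t* = 1.980

CI: 38.90 ± 1.980 · 1.9708 = 38.90 ± 3.90 = (35.00, 42.80)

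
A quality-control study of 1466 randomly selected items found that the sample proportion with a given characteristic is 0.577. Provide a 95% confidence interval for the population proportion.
(0.552, 0.602)

Proportion CI:
SE = √(p̂(1-p̂)/n) = √(0.577 · 0.423 / 1466) = 0.01290

z* = 1.960
Margin = z* · SE = 1.960 · 0.01290 = 0.0253

CI: 0.577 ± 0.0253 = (0.552, 0.602)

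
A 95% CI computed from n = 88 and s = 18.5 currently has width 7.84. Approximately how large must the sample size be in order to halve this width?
n ≈ 352

CI width ∝ 1/√n
To reduce width by factor 2, need √n to grow by 2 → need 2² = 4 times as many samples.

Current: n = 88, width = 7.84
New: n = 352, width ≈ 3.88

Width reduced by factor of 7.84/3.88 = 2.02.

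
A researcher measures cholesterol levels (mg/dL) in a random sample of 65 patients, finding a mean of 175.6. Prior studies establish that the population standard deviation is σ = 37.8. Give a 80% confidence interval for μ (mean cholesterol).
(169.59, 181.61)

z-interval (σ known):
z* = 1.282 for 80% confidence

Margin of error = z* · σ/√n = 1.282 · 37.8/√65 = 6.01

CI: (175.6 - 6.01, 175.6 + 6.01) = (169.59, 181.61)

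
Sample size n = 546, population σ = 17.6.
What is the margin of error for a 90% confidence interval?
Margin of error = 1.24

Margin of error = z* · σ/√n
= 1.645 · 17.6/√546
= 1.645 · 17.6/23.3666
= 1.24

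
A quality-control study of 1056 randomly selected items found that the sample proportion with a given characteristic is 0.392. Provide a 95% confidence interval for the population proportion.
(0.363, 0.421)

Proportion CI:
SE = √(p̂(1-p̂)/n) = √(0.392 · 0.608 / 1056) = 0.01502

z* = 1.960
Margin = z* · SE = 1.960 · 0.01502 = 0.0294

CI: 0.392 ± 0.0294 = (0.363, 0.421)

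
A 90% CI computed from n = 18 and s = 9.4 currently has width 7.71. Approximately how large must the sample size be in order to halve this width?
n ≈ 72

CI width ∝ 1/√n
To reduce width by factor 2, need √n to grow by 2 → need 2² = 4 times as many samples.

Current: n = 18, width = 7.71
New: n = 72, width ≈ 3.69

Width reduced by factor of 7.71/3.69 = 2.09.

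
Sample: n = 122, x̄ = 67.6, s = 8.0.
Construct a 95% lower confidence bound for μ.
μ ≥ 66.40

Lower bound (one-sided):
t* = 1.658 (one-sided for 95%)
Lower bound = x̄ - t* · s/√n = 67.6 - 1.658 · 8.0/√122 = 66.40

We are 95% confident that μ ≥ 66.40.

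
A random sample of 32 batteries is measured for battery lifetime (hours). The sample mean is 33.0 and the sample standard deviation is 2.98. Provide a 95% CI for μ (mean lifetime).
(31.93, 34.07)

t-interval (σ unknown):
df = n - 1 = 31
t* = 2.040 for 95% confidence

Margin of error = t* · s/√n = 2.040 · 2.98/√32 = 1.07

CI: (31.93, 34.07)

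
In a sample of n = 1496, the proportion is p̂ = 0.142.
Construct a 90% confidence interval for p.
(0.127, 0.157)

Proportion CI:
SE = √(p̂(1-p̂)/n) = √(0.142 · 0.858 / 1496) = 0.00902

z* = 1.645
Margin = z* · SE = 1.645 · 0.00902 = 0.0148

CI: 0.142 ± 0.0148 = (0.127, 0.157)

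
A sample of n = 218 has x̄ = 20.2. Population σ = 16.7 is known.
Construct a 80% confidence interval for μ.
(18.75, 21.65)

z-interval (σ known):
z* = 1.282 for 80% confidence

Margin of error = z* · σ/√n = 1.282 · 16.7/√218 = 1.45

CI: (20.2 - 1.45, 20.2 + 1.45) = (18.75, 21.65)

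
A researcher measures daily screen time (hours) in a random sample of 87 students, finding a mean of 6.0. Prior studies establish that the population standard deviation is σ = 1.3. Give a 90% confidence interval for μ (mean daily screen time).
(5.77, 6.23)

z-interval (σ known):
z* = 1.645 for 90% confidence

Margin of error = z* · σ/√n = 1.645 · 1.3/√87 = 0.23

CI: (6.0 - 0.23, 6.0 + 0.23) = (5.77, 6.23)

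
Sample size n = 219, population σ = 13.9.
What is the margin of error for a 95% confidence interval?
Margin of error = 1.84

Margin of error = z* · σ/√n
= 1.960 · 13.9/√219
= 1.960 · 13.9/14.7986
= 1.84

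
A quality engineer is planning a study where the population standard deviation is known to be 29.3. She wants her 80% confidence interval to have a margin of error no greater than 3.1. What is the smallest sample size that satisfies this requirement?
n ≥ 147

For margin E ≤ 3.1:
n ≥ (z* · σ / E)²
n ≥ (1.282 · 29.3 / 3.1)²
n ≥ 146.82

Minimum n = 147 (rounding up)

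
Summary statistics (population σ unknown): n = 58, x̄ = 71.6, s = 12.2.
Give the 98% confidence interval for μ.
(67.76, 75.44)

t-interval (σ unknown):
df = n - 1 = 57
t* = 2.394 for 98% confidence

Margin of error = t* · s/√n = 2.394 · 12.2/√58 = 3.84

CI: (67.76, 75.44)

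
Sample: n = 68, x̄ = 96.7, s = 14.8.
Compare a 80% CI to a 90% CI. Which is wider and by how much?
90% CI is wider by 1.35

df = 67
80% CI: t* = 1.294, (94.38, 99.02), width = 2 · t* · s/√n = 4.64
90% CI: t* = 1.668, (93.71, 99.69), width = 2 · t* · s/√n = 5.99

The 90% CI is wider by 5.99 - 4.64 = 1.35.
Higher confidence requires a wider interval.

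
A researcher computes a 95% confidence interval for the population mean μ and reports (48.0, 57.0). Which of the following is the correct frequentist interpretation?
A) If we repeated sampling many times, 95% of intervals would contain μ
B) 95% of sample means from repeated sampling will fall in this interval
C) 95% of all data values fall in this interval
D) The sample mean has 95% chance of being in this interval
A

A) Correct — this is the frequentist long-run coverage interpretation.
B) Wrong — coverage applies to intervals containing μ, not to future x̄ values.
C) Wrong — a CI is about the parameter μ, not individual data values.
D) Wrong — x̄ is observed and sits in the interval by construction.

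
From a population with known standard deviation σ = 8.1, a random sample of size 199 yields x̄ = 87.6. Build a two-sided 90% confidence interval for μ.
(86.66, 88.54)

z-interval (σ known):
z* = 1.645 for 90% confidence

Margin of error = z* · σ/√n = 1.645 · 8.1/√199 = 0.94

CI: (87.6 - 0.94, 87.6 + 0.94) = (86.66, 88.54)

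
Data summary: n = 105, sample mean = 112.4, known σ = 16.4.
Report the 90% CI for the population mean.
(109.77, 115.03)

z-interval (σ known):
z* = 1.645 for 90% confidence

Margin of error = z* · σ/√n = 1.645 · 16.4/√105 = 2.63

CI: (112.4 - 2.63, 112.4 + 2.63) = (109.77, 115.03)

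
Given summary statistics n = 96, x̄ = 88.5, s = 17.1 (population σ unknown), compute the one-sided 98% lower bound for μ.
μ ≥ 84.87

Lower bound (one-sided):
t* = 2.082 (one-sided for 98%)
Lower bound = x̄ - t* · s/√n = 88.5 - 2.082 · 17.1/√96 = 84.87

We are 98% confident that μ ≥ 84.87.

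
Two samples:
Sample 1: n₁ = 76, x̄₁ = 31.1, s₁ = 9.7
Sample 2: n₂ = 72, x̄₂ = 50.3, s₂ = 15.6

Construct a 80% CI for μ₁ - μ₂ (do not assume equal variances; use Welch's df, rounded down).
(-21.97, -16.43)

Difference: x̄₁ - x̄₂ = -19.20
SE = √(s₁²/n₁ + s₂²/n₂) = √(9.7²/76 + 15.6²/72) = 2.1490
df = 117.60 → 117 (Welch–Satterthwaite, rounded down)
t* = 1.289

CI: -19.20 ± 1.289 · 2.1490 = -19.20 ± 2.77 = (-21.97, -16.43)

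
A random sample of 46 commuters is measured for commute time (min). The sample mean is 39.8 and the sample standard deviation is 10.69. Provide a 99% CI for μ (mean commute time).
(35.56, 44.04)

t-interval (σ unknown):
df = n - 1 = 45
t* = 2.690 for 99% confidence

Margin of error = t* · s/√n = 2.690 · 10.69/√46 = 4.24

CI: (35.56, 44.04)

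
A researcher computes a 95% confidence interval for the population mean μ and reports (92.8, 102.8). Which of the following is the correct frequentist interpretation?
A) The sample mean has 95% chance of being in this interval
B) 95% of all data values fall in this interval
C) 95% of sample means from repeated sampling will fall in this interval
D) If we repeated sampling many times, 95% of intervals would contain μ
D

A) Wrong — x̄ is observed and sits in the interval by construction.
B) Wrong — a CI is about the parameter μ, not individual data values.
C) Wrong — coverage applies to intervals containing μ, not to future x̄ values.
D) Correct — this is the frequentist long-run coverage interpretation.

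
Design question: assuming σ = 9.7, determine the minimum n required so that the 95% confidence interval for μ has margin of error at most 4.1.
n ≥ 22

For margin E ≤ 4.1:
n ≥ (z* · σ / E)²
n ≥ (1.960 · 9.7 / 4.1)²
n ≥ 21.50

Minimum n = 22 (rounding up)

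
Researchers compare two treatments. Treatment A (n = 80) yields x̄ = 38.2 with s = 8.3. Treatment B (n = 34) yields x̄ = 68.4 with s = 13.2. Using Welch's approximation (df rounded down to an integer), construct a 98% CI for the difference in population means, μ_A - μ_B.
(-36.11, -24.29)

Difference: x̄₁ - x̄₂ = -30.20
SE = √(s₁²/n₁ + s₂²/n₂) = √(8.3²/80 + 13.2²/34) = 2.4466
df = 44.50 → 44 (Welch–Satterthwaite, rounded down)
t* = 2.414

CI: -30.20 ± 2.414 · 2.4466 = -30.20 ± 5.91 = (-36.11, -24.29)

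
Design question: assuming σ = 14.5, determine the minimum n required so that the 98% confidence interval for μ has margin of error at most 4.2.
n ≥ 65

For margin E ≤ 4.2:
n ≥ (z* · σ / E)²
n ≥ (2.326 · 14.5 / 4.2)²
n ≥ 64.48

Minimum n = 65 (rounding up)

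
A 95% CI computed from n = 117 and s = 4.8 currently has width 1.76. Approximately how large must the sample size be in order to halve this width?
n ≈ 468

CI width ∝ 1/√n
To reduce width by factor 2, need √n to grow by 2 → need 2² = 4 times as many samples.

Current: n = 117, width = 1.76
New: n = 468, width ≈ 0.87

Width reduced by factor of 1.76/0.87 = 2.02.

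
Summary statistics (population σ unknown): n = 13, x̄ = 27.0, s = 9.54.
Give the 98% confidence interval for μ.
(19.91, 34.09)

t-interval (σ unknown):
df = n - 1 = 12
t* = 2.681 for 98% confidence

Margin of error = t* · s/√n = 2.681 · 9.54/√13 = 7.09

CI: (19.91, 34.09)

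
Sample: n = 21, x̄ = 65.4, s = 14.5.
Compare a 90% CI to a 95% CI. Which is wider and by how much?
95% CI is wider by 2.28

df = 20
90% CI: t* = 1.725, (59.94, 70.86), width = 2 · t* · s/√n = 10.92
95% CI: t* = 2.086, (58.80, 72.00), width = 2 · t* · s/√n = 13.20

The 95% CI is wider by 13.20 - 10.92 = 2.28.
Higher confidence requires a wider interval.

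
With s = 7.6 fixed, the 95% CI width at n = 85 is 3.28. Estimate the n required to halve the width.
n ≈ 340

CI width ∝ 1/√n
To reduce width by factor 2, need √n to grow by 2 → need 2² = 4 times as many samples.

Current: n = 85, width = 3.28
New: n = 340, width ≈ 1.62

Width reduced by factor of 3.28/1.62 = 2.02.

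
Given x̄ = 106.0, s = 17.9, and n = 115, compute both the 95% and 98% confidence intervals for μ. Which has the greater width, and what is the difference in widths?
98% CI is wider by 1.27

df = 114
95% CI: t* = 1.981, (102.69, 109.31), width = 2 · t* · s/√n = 6.61
98% CI: t* = 2.360, (102.06, 109.94), width = 2 · t* · s/√n = 7.88

The 98% CI is wider by 7.88 - 6.61 = 1.27.
Higher confidence requires a wider interval.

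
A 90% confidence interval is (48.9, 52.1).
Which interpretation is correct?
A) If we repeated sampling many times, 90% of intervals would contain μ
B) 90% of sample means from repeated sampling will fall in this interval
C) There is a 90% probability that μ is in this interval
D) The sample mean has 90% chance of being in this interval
A

A) Correct — this is the frequentist long-run coverage interpretation.
B) Wrong — coverage applies to intervals containing μ, not to future x̄ values.
C) Wrong — μ is fixed; the randomness lives in the interval, not in μ.
D) Wrong — x̄ is observed and sits in the interval by construction.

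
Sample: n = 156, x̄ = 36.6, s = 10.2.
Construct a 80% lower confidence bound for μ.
μ ≥ 35.91

Lower bound (one-sided):
t* = 0.844 (one-sided for 80%)
Lower bound = x̄ - t* · s/√n = 36.6 - 0.844 · 10.2/√156 = 35.91

We are 80% confident that μ ≥ 35.91.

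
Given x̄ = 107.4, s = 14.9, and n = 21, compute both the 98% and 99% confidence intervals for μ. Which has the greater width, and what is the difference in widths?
99% CI is wider by 2.06

df = 20
98% CI: t* = 2.528, (99.18, 115.62), width = 2 · t* · s/√n = 16.44
99% CI: t* = 2.845, (98.15, 116.65), width = 2 · t* · s/√n = 18.50

The 99% CI is wider by 18.50 - 16.44 = 2.06.
Higher confidence requires a wider interval.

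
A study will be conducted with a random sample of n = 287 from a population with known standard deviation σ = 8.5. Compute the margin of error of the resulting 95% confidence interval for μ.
Margin of error = 0.98

Margin of error = z* · σ/√n
= 1.960 · 8.5/√287
= 1.960 · 8.5/16.9411
= 0.98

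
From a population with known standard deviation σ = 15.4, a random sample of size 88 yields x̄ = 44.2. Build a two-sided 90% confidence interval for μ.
(41.50, 46.90)

z-interval (σ known):
z* = 1.645 for 90% confidence

Margin of error = z* · σ/√n = 1.645 · 15.4/√88 = 2.70

CI: (44.2 - 2.70, 44.2 + 2.70) = (41.50, 46.90)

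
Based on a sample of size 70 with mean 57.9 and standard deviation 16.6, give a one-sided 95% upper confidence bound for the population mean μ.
μ ≤ 61.21

Upper bound (one-sided):
t* = 1.667 (one-sided for 95%)
Upper bound = x̄ + t* · s/√n = 57.9 + 1.667 · 16.6/√70 = 61.21

We are 95% confident that μ ≤ 61.21.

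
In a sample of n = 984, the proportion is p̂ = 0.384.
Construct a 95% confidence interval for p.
(0.354, 0.414)

Proportion CI:
SE = √(p̂(1-p̂)/n) = √(0.384 · 0.616 / 984) = 0.01550

z* = 1.960
Margin = z* · SE = 1.960 · 0.01550 = 0.0304

CI: 0.384 ± 0.0304 = (0.354, 0.414)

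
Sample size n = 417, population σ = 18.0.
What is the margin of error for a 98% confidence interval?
Margin of error = 2.05

Margin of error = z* · σ/√n
= 2.326 · 18.0/√417
= 2.326 · 18.0/20.4206
= 2.05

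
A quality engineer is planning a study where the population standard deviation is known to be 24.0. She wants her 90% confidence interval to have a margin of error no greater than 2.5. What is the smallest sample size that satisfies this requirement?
n ≥ 250

For margin E ≤ 2.5:
n ≥ (z* · σ / E)²
n ≥ (1.645 · 24.0 / 2.5)²
n ≥ 249.39

Minimum n = 250 (rounding up)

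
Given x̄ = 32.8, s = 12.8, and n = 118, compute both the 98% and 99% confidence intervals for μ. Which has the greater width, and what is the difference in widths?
99% CI is wider by 0.61

df = 117
98% CI: t* = 2.359, (30.02, 35.58), width = 2 · t* · s/√n = 5.56
99% CI: t* = 2.619, (29.71, 35.89), width = 2 · t* · s/√n = 6.17

The 99% CI is wider by 6.17 - 5.56 = 0.61.
Higher confidence requires a wider interval.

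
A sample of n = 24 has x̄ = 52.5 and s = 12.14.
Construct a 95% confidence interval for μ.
(47.37, 57.63)

t-interval (σ unknown):
df = n - 1 = 23
t* = 2.069 for 95% confidence

Margin of error = t* · s/√n = 2.069 · 12.14/√24 = 5.13

CI: (47.37, 57.63)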